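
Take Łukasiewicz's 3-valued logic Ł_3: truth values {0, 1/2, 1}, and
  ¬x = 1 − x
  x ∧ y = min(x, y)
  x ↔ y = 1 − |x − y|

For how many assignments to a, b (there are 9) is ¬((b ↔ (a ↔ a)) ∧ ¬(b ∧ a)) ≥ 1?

4

a = 0, b = 0 ↦ 1  ≥
a = 0, b = 1/2 ↦ 1/2  <
a = 0, b = 1 ↦ 0  <
a = 1/2, b = 0 ↦ 1  ≥
a = 1/2, b = 1/2 ↦ 1/2  <
a = 1/2, b = 1 ↦ 1/2  <
a = 1, b = 0 ↦ 1  ≥
a = 1, b = 1/2 ↦ 1/2  <
a = 1, b = 1 ↦ 1  ≥
So 4 of the 9 assignments meet the threshold.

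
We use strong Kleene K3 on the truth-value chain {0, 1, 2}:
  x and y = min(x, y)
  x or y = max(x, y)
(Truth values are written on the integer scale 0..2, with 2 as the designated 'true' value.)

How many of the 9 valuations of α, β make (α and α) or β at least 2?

α = 0, β = 0 ↦ 0  <
α = 0, β = 1 ↦ 1  <
α = 0, β = 2 ↦ 2  ≥
α = 1, β = 0 ↦ 1  <
α = 1, β = 1 ↦ 1  <
α = 1, β = 2 ↦ 2  ≥
α = 2, β = 0 ↦ 2  ≥
α = 2, β = 1 ↦ 2  ≥
α = 2, β = 2 ↦ 2  ≥
So 5 of the 9 assignments meet the threshold.

5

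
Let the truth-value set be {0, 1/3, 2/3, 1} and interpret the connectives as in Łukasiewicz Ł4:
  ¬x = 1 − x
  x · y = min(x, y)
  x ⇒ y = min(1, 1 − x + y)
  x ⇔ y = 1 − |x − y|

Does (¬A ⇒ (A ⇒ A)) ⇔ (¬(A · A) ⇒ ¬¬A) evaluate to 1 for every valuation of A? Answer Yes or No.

Counterexample: take A = 0.
¬A = ¬0 = 1
A ⇒ A = 0 ⇒ 0 = 1
¬A ⇒ (A ⇒ A) = 1 ⇒ 1 = 1
A · A = 0 · 0 = 0
¬(A · A) = ¬0 = 1
¬A = ¬0 = 1
¬¬A = ¬1 = 0
¬(A · A) ⇒ ¬¬A = 1 ⇒ 0 = 0
(¬A ⇒ (A ⇒ A)) ⇔ (¬(A · A) ⇒ ¬¬A) = 1 ⇔ 0 = 0
This gives 0 ≠ 1.

No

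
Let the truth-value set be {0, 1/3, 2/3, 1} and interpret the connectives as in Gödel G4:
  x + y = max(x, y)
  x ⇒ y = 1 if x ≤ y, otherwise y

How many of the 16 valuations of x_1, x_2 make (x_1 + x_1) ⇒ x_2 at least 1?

x_1 = 0, x_2 = 0 ↦ 1  ≥
x_1 = 0, x_2 = 1/3 ↦ 1  ≥
x_1 = 0, x_2 = 2/3 ↦ 1  ≥
x_1 = 0, x_2 = 1 ↦ 1  ≥
x_1 = 1/3, x_2 = 0 ↦ 0  <
x_1 = 1/3, x_2 = 1/3 ↦ 1  ≥
x_1 = 1/3, x_2 = 2/3 ↦ 1  ≥
x_1 = 1/3, x_2 = 1 ↦ 1  ≥
x_1 = 2/3, x_2 = 0 ↦ 0  <
x_1 = 2/3, x_2 = 1/3 ↦ 1/3  <
x_1 = 2/3, x_2 = 2/3 ↦ 1  ≥
x_1 = 2/3, x_2 = 1 ↦ 1  ≥
x_1 = 1, x_2 = 0 ↦ 0  <
x_1 = 1, x_2 = 1/3 ↦ 1/3  <
x_1 = 1, x_2 = 2/3 ↦ 2/3  <
x_1 = 1, x_2 = 1 ↦ 1  ≥
So 10 of the 16 assignments meet the threshold.

10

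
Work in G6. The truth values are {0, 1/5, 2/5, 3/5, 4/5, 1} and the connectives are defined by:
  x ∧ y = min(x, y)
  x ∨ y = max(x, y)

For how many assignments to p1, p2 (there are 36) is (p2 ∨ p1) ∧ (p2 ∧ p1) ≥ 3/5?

value 1: 1 assignment (counts)
value 4/5: 3 assignments (counts)
value 3/5: 5 assignments (counts)
value 2/5: 7 assignments
value 1/5: 9 assignments
value 0: 11 assignments
So 9 of the 36 assignments meet the threshold.

9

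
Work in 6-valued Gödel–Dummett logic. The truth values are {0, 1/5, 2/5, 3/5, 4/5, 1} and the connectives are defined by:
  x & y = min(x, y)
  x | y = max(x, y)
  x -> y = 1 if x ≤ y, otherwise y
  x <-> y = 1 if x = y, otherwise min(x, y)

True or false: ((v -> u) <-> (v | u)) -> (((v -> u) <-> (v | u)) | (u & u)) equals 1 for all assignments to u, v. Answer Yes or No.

At u = 1/5, v = 0, for instance:
v -> u = 0 -> 1/5 = 1
v | u = 0 | 1/5 = 1/5
(v -> u) <-> (v | u) = 1 <-> 1/5 = 1/5
u & u = 1/5 & 1/5 = 1/5
((v -> u) <-> (v | u)) | (u & u) = 1/5 | 1/5 = 1/5
((v -> u) <-> (v | u)) -> (((v -> u) <-> (v | u)) | (u & u)) = 1/5 -> 1/5 = 1
and checking the remaining 35 assignments likewise gives ≥ 1 in every case.

Yes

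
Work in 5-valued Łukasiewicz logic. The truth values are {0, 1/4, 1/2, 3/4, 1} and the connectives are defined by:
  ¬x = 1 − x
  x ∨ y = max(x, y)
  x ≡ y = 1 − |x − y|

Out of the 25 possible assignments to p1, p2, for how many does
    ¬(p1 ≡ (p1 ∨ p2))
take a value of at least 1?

1

value 1: 1 assignment (counts)
value 3/4: 2 assignments
value 1/2: 3 assignments
value 1/4: 4 assignments
value 0: 15 assignments
So 1 of the 25 assignments meets the threshold.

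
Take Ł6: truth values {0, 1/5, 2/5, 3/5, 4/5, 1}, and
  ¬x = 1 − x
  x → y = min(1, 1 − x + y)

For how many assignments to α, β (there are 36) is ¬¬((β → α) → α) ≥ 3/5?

27

value 1: 11 assignments (counts)
value 4/5: 9 assignments (counts)
value 3/5: 7 assignments (counts)
value 2/5: 5 assignments
value 1/5: 3 assignments
value 0: 1 assignment
So 27 of the 36 assignments meet the threshold.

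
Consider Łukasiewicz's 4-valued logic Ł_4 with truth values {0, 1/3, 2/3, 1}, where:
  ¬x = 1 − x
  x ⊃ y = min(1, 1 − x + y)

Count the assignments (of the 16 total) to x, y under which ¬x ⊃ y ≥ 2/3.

x = 0, y = 0 ↦ 0  <
x = 0, y = 1/3 ↦ 1/3  <
x = 0, y = 2/3 ↦ 2/3  ≥
x = 0, y = 1 ↦ 1  ≥
x = 1/3, y = 0 ↦ 1/3  <
x = 1/3, y = 1/3 ↦ 2/3  ≥
x = 1/3, y = 2/3 ↦ 1  ≥
x = 1/3, y = 1 ↦ 1  ≥
x = 2/3, y = 0 ↦ 2/3  ≥
x = 2/3, y = 1/3 ↦ 1  ≥
x = 2/3, y = 2/3 ↦ 1  ≥
x = 2/3, y = 1 ↦ 1  ≥
x = 1, y = 0 ↦ 1  ≥
x = 1, y = 1/3 ↦ 1  ≥
x = 1, y = 2/3 ↦ 1  ≥
x = 1, y = 1 ↦ 1  ≥
So 13 of the 16 assignments meet the threshold.

13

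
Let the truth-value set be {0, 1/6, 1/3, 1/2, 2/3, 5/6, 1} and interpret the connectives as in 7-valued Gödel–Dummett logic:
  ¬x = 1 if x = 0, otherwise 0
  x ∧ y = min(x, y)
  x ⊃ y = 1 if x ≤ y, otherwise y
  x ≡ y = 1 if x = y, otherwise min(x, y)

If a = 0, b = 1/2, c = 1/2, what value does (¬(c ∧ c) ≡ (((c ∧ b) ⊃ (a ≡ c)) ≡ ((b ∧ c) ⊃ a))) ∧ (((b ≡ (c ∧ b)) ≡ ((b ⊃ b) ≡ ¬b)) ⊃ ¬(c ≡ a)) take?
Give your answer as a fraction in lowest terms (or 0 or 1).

0

c ∧ c = 1/2 ∧ 1/2 = 1/2
¬(c ∧ c) = ¬1/2 = 0
c ∧ b = 1/2 ∧ 1/2 = 1/2
a ≡ c = 0 ≡ 1/2 = 0
(c ∧ b) ⊃ (a ≡ c) = 1/2 ⊃ 0 = 0
b ∧ c = 1/2 ∧ 1/2 = 1/2
(b ∧ c) ⊃ a = 1/2 ⊃ 0 = 0
((c ∧ b) ⊃ (a ≡ c)) ≡ ((b ∧ c) ⊃ a) = 0 ≡ 0 = 1
¬(c ∧ c) ≡ (((c ∧ b) ⊃ (a ≡ c)) ≡ ((b ∧ c) ⊃ a)) = 0 ≡ 1 = 0
c ∧ b = 1/2 ∧ 1/2 = 1/2
b ≡ (c ∧ b) = 1/2 ≡ 1/2 = 1
b ⊃ b = 1/2 ⊃ 1/2 = 1
¬b = ¬1/2 = 0
(b ⊃ b) ≡ ¬b = 1 ≡ 0 = 0
(b ≡ (c ∧ b)) ≡ ((b ⊃ b) ≡ ¬b) = 1 ≡ 0 = 0
c ≡ a = 1/2 ≡ 0 = 0
¬(c ≡ a) = ¬0 = 1
((b ≡ (c ∧ b)) ≡ ((b ⊃ b) ≡ ¬b)) ⊃ ¬(c ≡ a) = 0 ⊃ 1 = 1
(¬(c ∧ c) ≡ (((c ∧ b) ⊃ (a ≡ c)) ≡ ((b ∧ c) ⊃ a))) ∧ (((b ≡ (c ∧ b)) ≡ ((b ⊃ b) ≡ ¬b)) ⊃ ¬(c ≡ a)) = 0 ∧ 1 = 0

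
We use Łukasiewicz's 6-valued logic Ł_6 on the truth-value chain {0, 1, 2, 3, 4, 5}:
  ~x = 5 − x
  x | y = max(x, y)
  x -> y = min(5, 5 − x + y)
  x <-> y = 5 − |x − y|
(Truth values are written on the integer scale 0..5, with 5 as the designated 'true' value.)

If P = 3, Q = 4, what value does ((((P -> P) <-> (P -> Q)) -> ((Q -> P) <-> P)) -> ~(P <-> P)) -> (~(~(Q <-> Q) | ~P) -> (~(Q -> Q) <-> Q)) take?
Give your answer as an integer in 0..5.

P -> P = 3 -> 3 = 5
P -> Q = 3 -> 4 = 5
(P -> P) <-> (P -> Q) = 5 <-> 5 = 5
Q -> P = 4 -> 3 = 4
(Q -> P) <-> P = 4 <-> 3 = 4
((P -> P) <-> (P -> Q)) -> ((Q -> P) <-> P) = 5 -> 4 = 4
P <-> P = 3 <-> 3 = 5
~(P <-> P) = ~5 = 0
(((P -> P) <-> (P -> Q)) -> ((Q -> P) <-> P)) -> ~(P <-> P) = 4 -> 0 = 1
Q <-> Q = 4 <-> 4 = 5
~(Q <-> Q) = ~5 = 0
~P = ~3 = 2
~(Q <-> Q) | ~P = 0 | 2 = 2
~(~(Q <-> Q) | ~P) = ~2 = 3
Q -> Q = 4 -> 4 = 5
~(Q -> Q) = ~5 = 0
~(Q -> Q) <-> Q = 0 <-> 4 = 1
~(~(Q <-> Q) | ~P) -> (~(Q -> Q) <-> Q) = 3 -> 1 = 3
((((P -> P) <-> (P -> Q)) -> ((Q -> P) <-> P)) -> ~(P <-> P)) -> (~(~(Q <-> Q) | ~P) -> (~(Q -> Q) <-> Q)) = 1 -> 3 = 5

5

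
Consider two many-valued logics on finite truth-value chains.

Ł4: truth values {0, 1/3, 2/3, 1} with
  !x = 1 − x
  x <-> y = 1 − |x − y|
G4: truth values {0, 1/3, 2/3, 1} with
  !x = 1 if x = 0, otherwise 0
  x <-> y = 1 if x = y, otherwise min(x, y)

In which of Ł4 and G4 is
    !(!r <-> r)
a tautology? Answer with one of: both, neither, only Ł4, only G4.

only G4

In Ł4: at r = 1/3 the value is 1/3 — not a tautology.
In G4: every assignment gives 1 — tautology.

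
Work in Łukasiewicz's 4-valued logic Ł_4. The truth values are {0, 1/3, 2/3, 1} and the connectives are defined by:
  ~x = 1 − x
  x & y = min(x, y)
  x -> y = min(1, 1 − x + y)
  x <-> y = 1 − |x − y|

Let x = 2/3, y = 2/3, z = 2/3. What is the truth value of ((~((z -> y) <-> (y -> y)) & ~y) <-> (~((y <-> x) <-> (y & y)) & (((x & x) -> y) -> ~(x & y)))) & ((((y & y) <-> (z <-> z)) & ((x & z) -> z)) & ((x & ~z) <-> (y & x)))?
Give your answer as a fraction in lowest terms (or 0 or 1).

z -> y = 2/3 -> 2/3 = 1
y -> y = 2/3 -> 2/3 = 1
(z -> y) <-> (y -> y) = 1 <-> 1 = 1
~((z -> y) <-> (y -> y)) = ~1 = 0
~y = ~2/3 = 1/3
~((z -> y) <-> (y -> y)) & ~y = 0 & 1/3 = 0
y <-> x = 2/3 <-> 2/3 = 1
y & y = 2/3 & 2/3 = 2/3
(y <-> x) <-> (y & y) = 1 <-> 2/3 = 2/3
~((y <-> x) <-> (y & y)) = ~2/3 = 1/3
x & x = 2/3 & 2/3 = 2/3
(x & x) -> y = 2/3 -> 2/3 = 1
x & y = 2/3 & 2/3 = 2/3
~(x & y) = ~2/3 = 1/3
((x & x) -> y) -> ~(x & y) = 1 -> 1/3 = 1/3
~((y <-> x) <-> (y & y)) & (((x & x) -> y) -> ~(x & y)) = 1/3 & 1/3 = 1/3
(~((z -> y) <-> (y -> y)) & ~y) <-> (~((y <-> x) <-> (y & y)) & (((x & x) -> y) -> ~(x & y))) = 0 <-> 1/3 = 2/3
y & y = 2/3 & 2/3 = 2/3
z <-> z = 2/3 <-> 2/3 = 1
(y & y) <-> (z <-> z) = 2/3 <-> 1 = 2/3
x & z = 2/3 & 2/3 = 2/3
(x & z) -> z = 2/3 -> 2/3 = 1
((y & y) <-> (z <-> z)) & ((x & z) -> z) = 2/3 & 1 = 2/3
~z = ~2/3 = 1/3
x & ~z = 2/3 & 1/3 = 1/3
y & x = 2/3 & 2/3 = 2/3
(x & ~z) <-> (y & x) = 1/3 <-> 2/3 = 2/3
(((y & y) <-> (z <-> z)) & ((x & z) -> z)) & ((x & ~z) <-> (y & x)) = 2/3 & 2/3 = 2/3
((~((z -> y) <-> (y -> y)) & ~y) <-> (~((y <-> x) <-> (y & y)) & (((x & x) -> y) -> ~(x & y)))) & ((((y & y) <-> (z <-> z)) & ((x & z) -> z)) & ((x & ~z) <-> (y & x))) = 2/3 & 2/3 = 2/3

2/3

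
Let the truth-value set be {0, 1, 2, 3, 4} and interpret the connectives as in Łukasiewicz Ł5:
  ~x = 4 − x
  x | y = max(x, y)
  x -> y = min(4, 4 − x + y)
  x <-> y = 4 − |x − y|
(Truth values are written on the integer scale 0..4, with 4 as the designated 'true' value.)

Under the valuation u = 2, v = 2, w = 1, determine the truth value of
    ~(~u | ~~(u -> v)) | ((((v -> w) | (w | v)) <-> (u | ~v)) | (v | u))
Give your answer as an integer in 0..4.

3

~u = ~2 = 2
u -> v = 2 -> 2 = 4
~(u -> v) = ~4 = 0
~~(u -> v) = ~0 = 4
~u | ~~(u -> v) = 2 | 4 = 4
~(~u | ~~(u -> v)) = ~4 = 0
v -> w = 2 -> 1 = 3
w | v = 1 | 2 = 2
(v -> w) | (w | v) = 3 | 2 = 3
~v = ~2 = 2
u | ~v = 2 | 2 = 2
((v -> w) | (w | v)) <-> (u | ~v) = 3 <-> 2 = 3
v | u = 2 | 2 = 2
(((v -> w) | (w | v)) <-> (u | ~v)) | (v | u) = 3 | 2 = 3
~(~u | ~~(u -> v)) | ((((v -> w) | (w | v)) <-> (u | ~v)) | (v | u)) = 0 | 3 = 3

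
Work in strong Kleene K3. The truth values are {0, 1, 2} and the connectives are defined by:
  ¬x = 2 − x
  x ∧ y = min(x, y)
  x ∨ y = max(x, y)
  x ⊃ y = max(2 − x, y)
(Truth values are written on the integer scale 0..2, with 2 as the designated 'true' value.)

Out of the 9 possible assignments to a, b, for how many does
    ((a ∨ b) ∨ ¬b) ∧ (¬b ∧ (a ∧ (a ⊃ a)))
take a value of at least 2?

a = 0, b = 0 ↦ 0  <
a = 0, b = 1 ↦ 0  <
a = 0, b = 2 ↦ 0  <
a = 1, b = 0 ↦ 1  <
a = 1, b = 1 ↦ 1  <
a = 1, b = 2 ↦ 0  <
a = 2, b = 0 ↦ 2  ≥
a = 2, b = 1 ↦ 1  <
a = 2, b = 2 ↦ 0  <
So 1 of the 9 assignments meets the threshold.

1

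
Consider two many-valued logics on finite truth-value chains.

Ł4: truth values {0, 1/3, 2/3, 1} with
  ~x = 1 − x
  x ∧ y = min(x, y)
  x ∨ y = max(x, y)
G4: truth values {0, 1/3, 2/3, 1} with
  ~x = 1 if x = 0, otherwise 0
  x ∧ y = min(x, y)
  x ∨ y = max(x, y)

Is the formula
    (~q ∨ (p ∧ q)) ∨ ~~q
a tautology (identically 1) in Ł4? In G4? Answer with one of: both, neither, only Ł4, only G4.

In Ł4: at p = 0, q = 1/3 the value is 2/3 — not a tautology.
In G4: every assignment gives 1 — tautology.

only G4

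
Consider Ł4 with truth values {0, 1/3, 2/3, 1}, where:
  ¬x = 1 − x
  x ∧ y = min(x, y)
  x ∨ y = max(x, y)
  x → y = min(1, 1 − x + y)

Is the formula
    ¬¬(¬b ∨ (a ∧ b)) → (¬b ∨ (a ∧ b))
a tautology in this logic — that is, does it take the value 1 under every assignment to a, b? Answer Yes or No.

a = 0, b = 0 ↦ 1
a = 0, b = 1/3 ↦ 1
a = 0, b = 2/3 ↦ 1
a = 0, b = 1 ↦ 1
a = 1/3, b = 0 ↦ 1
a = 1/3, b = 1/3 ↦ 1
a = 1/3, b = 2/3 ↦ 1
a = 1/3, b = 1 ↦ 1
a = 2/3, b = 0 ↦ 1
a = 2/3, b = 1/3 ↦ 1
a = 2/3, b = 2/3 ↦ 1
a = 2/3, b = 1 ↦ 1
a = 1, b = 0 ↦ 1
a = 1, b = 1/3 ↦ 1
a = 1, b = 2/3 ↦ 1
a = 1, b = 1 ↦ 1
Every assignment gives a value ≥ 1.

Yes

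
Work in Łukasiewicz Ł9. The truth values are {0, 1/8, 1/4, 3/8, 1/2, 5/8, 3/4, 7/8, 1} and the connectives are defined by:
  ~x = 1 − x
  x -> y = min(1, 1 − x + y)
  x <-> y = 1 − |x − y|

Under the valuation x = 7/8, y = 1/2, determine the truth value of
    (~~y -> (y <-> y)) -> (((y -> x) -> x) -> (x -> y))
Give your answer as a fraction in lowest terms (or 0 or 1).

3/4

~y = ~1/2 = 1/2
~~y = ~1/2 = 1/2
y <-> y = 1/2 <-> 1/2 = 1
~~y -> (y <-> y) = 1/2 -> 1 = 1
y -> x = 1/2 -> 7/8 = 1
(y -> x) -> x = 1 -> 7/8 = 7/8
x -> y = 7/8 -> 1/2 = 5/8
((y -> x) -> x) -> (x -> y) = 7/8 -> 5/8 = 3/4
(~~y -> (y <-> y)) -> (((y -> x) -> x) -> (x -> y)) = 1 -> 3/4 = 3/4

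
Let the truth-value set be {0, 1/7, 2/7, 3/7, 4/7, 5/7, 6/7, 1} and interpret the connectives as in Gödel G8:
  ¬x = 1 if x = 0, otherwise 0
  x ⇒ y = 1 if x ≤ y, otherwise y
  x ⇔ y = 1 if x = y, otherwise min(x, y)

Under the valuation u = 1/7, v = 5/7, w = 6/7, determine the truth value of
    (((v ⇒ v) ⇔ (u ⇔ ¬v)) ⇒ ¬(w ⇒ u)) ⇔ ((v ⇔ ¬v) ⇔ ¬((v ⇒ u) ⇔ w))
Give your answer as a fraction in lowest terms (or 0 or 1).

1

v ⇒ v = 5/7 ⇒ 5/7 = 1
¬v = ¬5/7 = 0
u ⇔ ¬v = 1/7 ⇔ 0 = 0
(v ⇒ v) ⇔ (u ⇔ ¬v) = 1 ⇔ 0 = 0
w ⇒ u = 6/7 ⇒ 1/7 = 1/7
¬(w ⇒ u) = ¬1/7 = 0
((v ⇒ v) ⇔ (u ⇔ ¬v)) ⇒ ¬(w ⇒ u) = 0 ⇒ 0 = 1
¬v = ¬5/7 = 0
v ⇔ ¬v = 5/7 ⇔ 0 = 0
v ⇒ u = 5/7 ⇒ 1/7 = 1/7
(v ⇒ u) ⇔ w = 1/7 ⇔ 6/7 = 1/7
¬((v ⇒ u) ⇔ w) = ¬1/7 = 0
(v ⇔ ¬v) ⇔ ¬((v ⇒ u) ⇔ w) = 0 ⇔ 0 = 1
(((v ⇒ v) ⇔ (u ⇔ ¬v)) ⇒ ¬(w ⇒ u)) ⇔ ((v ⇔ ¬v) ⇔ ¬((v ⇒ u) ⇔ w)) = 1 ⇔ 1 = 1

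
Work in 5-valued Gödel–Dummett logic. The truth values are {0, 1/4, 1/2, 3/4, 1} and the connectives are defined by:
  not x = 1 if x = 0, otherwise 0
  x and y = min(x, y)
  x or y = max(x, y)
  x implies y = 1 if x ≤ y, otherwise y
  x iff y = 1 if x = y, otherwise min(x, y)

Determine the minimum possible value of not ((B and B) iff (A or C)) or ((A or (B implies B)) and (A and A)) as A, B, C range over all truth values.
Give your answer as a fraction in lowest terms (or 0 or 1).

0

Take A = 0, B = 0, C = 0:
B and B = 0 and 0 = 0
A or C = 0 or 0 = 0
(B and B) iff (A or C) = 0 iff 0 = 1
not ((B and B) iff (A or C)) = not 1 = 0
B implies B = 0 implies 0 = 1
A or (B implies B) = 0 or 1 = 1
A and A = 0 and 0 = 0
(A or (B implies B)) and (A and A) = 1 and 0 = 0
not ((B and B) iff (A or C)) or ((A or (B implies B)) and (A and A)) = 0 or 0 = 0
No assignment yields a value below 0, so this is the minimum.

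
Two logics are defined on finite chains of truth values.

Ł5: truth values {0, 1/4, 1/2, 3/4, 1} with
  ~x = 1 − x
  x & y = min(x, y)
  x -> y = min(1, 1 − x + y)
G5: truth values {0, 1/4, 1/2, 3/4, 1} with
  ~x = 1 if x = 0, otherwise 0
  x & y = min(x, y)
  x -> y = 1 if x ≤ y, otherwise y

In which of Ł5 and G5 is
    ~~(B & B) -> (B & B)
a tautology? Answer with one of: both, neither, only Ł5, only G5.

In Ł5: every assignment gives 1 — tautology.
In G5: at B = 1/4 the value is 1/4 — not a tautology.

only Ł5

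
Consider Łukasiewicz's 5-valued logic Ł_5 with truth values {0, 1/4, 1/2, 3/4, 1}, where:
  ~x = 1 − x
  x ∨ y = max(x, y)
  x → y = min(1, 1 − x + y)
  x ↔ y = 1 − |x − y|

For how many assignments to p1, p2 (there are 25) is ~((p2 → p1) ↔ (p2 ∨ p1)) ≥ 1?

2

value 1: 2 assignments (counts)
value 3/4: 3 assignments
value 1/2: 6 assignments
value 1/4: 7 assignments
value 0: 7 assignments
So 2 of the 25 assignments meet the threshold.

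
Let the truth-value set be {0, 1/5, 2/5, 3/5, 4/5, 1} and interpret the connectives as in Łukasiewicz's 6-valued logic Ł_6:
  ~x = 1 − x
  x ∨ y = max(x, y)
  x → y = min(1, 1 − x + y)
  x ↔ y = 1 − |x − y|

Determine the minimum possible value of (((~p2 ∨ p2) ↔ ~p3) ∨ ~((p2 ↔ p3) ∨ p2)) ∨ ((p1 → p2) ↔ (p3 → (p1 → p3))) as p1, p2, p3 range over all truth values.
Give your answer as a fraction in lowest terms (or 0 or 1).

3/5

Take p1 = 2/5, p2 = 0, p3 = 2/5:
~p2 = ~0 = 1
~p2 ∨ p2 = 1 ∨ 0 = 1
~p3 = ~2/5 = 3/5
(~p2 ∨ p2) ↔ ~p3 = 1 ↔ 3/5 = 3/5
p2 ↔ p3 = 0 ↔ 2/5 = 3/5
(p2 ↔ p3) ∨ p2 = 3/5 ∨ 0 = 3/5
~((p2 ↔ p3) ∨ p2) = ~3/5 = 2/5
((~p2 ∨ p2) ↔ ~p3) ∨ ~((p2 ↔ p3) ∨ p2) = 3/5 ∨ 2/5 = 3/5
p1 → p2 = 2/5 → 0 = 3/5
p1 → p3 = 2/5 → 2/5 = 1
p3 → (p1 → p3) = 2/5 → 1 = 1
(p1 → p2) ↔ (p3 → (p1 → p3)) = 3/5 ↔ 1 = 3/5
(((~p2 ∨ p2) ↔ ~p3) ∨ ~((p2 ↔ p3) ∨ p2)) ∨ ((p1 → p2) ↔ (p3 → (p1 → p3))) = 3/5 ∨ 3/5 = 3/5
No assignment yields a value below 3/5, so this is the minimum.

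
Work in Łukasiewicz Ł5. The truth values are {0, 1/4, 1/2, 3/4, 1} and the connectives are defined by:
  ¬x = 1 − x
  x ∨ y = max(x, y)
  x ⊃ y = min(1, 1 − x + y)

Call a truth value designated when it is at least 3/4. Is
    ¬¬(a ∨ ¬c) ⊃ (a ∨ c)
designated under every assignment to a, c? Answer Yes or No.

Counterexample: take a = 0, c = 0.
¬c = ¬0 = 1
a ∨ ¬c = 0 ∨ 1 = 1
¬(a ∨ ¬c) = ¬1 = 0
¬¬(a ∨ ¬c) = ¬0 = 1
a ∨ c = 0 ∨ 0 = 0
¬¬(a ∨ ¬c) ⊃ (a ∨ c) = 1 ⊃ 0 = 0
This gives 0, which is below 3/4.

No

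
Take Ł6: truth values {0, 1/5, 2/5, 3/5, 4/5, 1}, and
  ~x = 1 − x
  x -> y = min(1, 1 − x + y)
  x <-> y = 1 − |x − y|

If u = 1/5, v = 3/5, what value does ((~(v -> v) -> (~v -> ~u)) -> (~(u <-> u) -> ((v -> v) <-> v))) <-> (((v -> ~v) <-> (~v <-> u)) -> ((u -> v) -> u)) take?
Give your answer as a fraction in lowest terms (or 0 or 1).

1/5

v -> v = 3/5 -> 3/5 = 1
~(v -> v) = ~1 = 0
~v = ~3/5 = 2/5
~u = ~1/5 = 4/5
~v -> ~u = 2/5 -> 4/5 = 1
~(v -> v) -> (~v -> ~u) = 0 -> 1 = 1
u <-> u = 1/5 <-> 1/5 = 1
~(u <-> u) = ~1 = 0
v -> v = 3/5 -> 3/5 = 1
(v -> v) <-> v = 1 <-> 3/5 = 3/5
~(u <-> u) -> ((v -> v) <-> v) = 0 -> 3/5 = 1
(~(v -> v) -> (~v -> ~u)) -> (~(u <-> u) -> ((v -> v) <-> v)) = 1 -> 1 = 1
~v = ~3/5 = 2/5
v -> ~v = 3/5 -> 2/5 = 4/5
~v = ~3/5 = 2/5
~v <-> u = 2/5 <-> 1/5 = 4/5
(v -> ~v) <-> (~v <-> u) = 4/5 <-> 4/5 = 1
u -> v = 1/5 -> 3/5 = 1
(u -> v) -> u = 1 -> 1/5 = 1/5
((v -> ~v) <-> (~v <-> u)) -> ((u -> v) -> u) = 1 -> 1/5 = 1/5
((~(v -> v) -> (~v -> ~u)) -> (~(u <-> u) -> ((v -> v) <-> v))) <-> (((v -> ~v) <-> (~v <-> u)) -> ((u -> v) -> u)) = 1 <-> 1/5 = 1/5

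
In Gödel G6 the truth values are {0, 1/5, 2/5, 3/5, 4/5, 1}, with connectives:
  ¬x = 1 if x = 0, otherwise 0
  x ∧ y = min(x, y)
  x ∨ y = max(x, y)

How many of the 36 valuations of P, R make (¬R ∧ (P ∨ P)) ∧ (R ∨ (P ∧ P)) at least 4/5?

value 1: 1 assignment (counts)
value 4/5: 1 assignment (counts)
value 3/5: 1 assignment
value 2/5: 1 assignment
value 1/5: 1 assignment
value 0: 31 assignments
So 2 of the 36 assignments meet the threshold.

2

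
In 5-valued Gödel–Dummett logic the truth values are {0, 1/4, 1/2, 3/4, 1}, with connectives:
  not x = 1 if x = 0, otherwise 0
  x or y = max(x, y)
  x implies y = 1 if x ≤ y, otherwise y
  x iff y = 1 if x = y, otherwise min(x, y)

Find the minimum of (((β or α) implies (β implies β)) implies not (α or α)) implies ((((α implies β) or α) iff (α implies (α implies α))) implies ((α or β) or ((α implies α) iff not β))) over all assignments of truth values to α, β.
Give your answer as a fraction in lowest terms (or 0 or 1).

Take α = 0, β = 1/4:
β or α = 1/4 or 0 = 1/4
β implies β = 1/4 implies 1/4 = 1
(β or α) implies (β implies β) = 1/4 implies 1 = 1
α or α = 0 or 0 = 0
not (α or α) = not 0 = 1
((β or α) implies (β implies β)) implies not (α or α) = 1 implies 1 = 1
α implies β = 0 implies 1/4 = 1
(α implies β) or α = 1 or 0 = 1
α implies α = 0 implies 0 = 1
α implies (α implies α) = 0 implies 1 = 1
((α implies β) or α) iff (α implies (α implies α)) = 1 iff 1 = 1
α or β = 0 or 1/4 = 1/4
α implies α = 0 implies 0 = 1
not β = not 1/4 = 0
(α implies α) iff not β = 1 iff 0 = 0
(α or β) or ((α implies α) iff not β) = 1/4 or 0 = 1/4
(((α implies β) or α) iff (α implies (α implies α))) implies ((α or β) or ((α implies α) iff not β)) = 1 implies 1/4 = 1/4
(((β or α) implies (β implies β)) implies not (α or α)) implies ((((α implies β) or α) iff (α implies (α implies α))) implies ((α or β) or ((α implies α) iff not β))) = 1 implies 1/4 = 1/4
No assignment yields a value below 1/4, so this is the minimum.

1/4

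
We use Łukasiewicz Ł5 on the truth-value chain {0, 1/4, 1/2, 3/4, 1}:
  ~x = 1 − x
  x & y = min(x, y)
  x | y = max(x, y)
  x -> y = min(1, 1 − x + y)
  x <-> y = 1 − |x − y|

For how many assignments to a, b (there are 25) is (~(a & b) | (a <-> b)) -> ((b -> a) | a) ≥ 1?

19

value 1: 19 assignments (counts)
value 3/4: 2 assignments
value 1/2: 2 assignments
value 1/4: 1 assignment
value 0: 1 assignment
So 19 of the 25 assignments meet the threshold.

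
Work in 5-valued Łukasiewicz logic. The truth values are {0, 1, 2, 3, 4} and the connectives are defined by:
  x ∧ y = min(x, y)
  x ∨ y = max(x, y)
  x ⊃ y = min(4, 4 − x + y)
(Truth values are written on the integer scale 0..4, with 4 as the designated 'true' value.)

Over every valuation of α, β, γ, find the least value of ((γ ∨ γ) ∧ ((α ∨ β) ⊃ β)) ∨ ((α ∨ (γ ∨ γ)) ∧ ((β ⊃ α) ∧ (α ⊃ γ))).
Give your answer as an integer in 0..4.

0

Take α = 0, β = 0, γ = 0:
γ ∨ γ = 0 ∨ 0 = 0
α ∨ β = 0 ∨ 0 = 0
(α ∨ β) ⊃ β = 0 ⊃ 0 = 4
(γ ∨ γ) ∧ ((α ∨ β) ⊃ β) = 0 ∧ 4 = 0
γ ∨ γ = 0 ∨ 0 = 0
α ∨ (γ ∨ γ) = 0 ∨ 0 = 0
β ⊃ α = 0 ⊃ 0 = 4
α ⊃ γ = 0 ⊃ 0 = 4
(β ⊃ α) ∧ (α ⊃ γ) = 4 ∧ 4 = 4
(α ∨ (γ ∨ γ)) ∧ ((β ⊃ α) ∧ (α ⊃ γ)) = 0 ∧ 4 = 0
((γ ∨ γ) ∧ ((α ∨ β) ⊃ β)) ∨ ((α ∨ (γ ∨ γ)) ∧ ((β ⊃ α) ∧ (α ⊃ γ))) = 0 ∨ 0 = 0
No assignment yields a value below 0, so this is the minimum.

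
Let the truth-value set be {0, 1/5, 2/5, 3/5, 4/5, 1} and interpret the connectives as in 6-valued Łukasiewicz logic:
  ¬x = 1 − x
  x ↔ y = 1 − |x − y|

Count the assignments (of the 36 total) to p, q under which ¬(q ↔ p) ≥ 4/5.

value 1: 2 assignments (counts)
value 4/5: 4 assignments (counts)
value 3/5: 6 assignments
value 2/5: 8 assignments
value 1/5: 10 assignments
value 0: 6 assignments
So 6 of the 36 assignments meet the threshold.

6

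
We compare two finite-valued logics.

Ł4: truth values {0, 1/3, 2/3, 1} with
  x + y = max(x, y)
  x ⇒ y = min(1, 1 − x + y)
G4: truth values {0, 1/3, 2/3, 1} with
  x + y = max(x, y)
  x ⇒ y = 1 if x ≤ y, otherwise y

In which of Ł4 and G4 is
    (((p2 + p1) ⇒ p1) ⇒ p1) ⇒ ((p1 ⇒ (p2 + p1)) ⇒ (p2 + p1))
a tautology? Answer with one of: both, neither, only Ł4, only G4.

In Ł4: every assignment gives 1 — tautology.
In G4: at p1 = 0, p2 = 1/3 the value is 1/3 — not a tautology.

only Ł4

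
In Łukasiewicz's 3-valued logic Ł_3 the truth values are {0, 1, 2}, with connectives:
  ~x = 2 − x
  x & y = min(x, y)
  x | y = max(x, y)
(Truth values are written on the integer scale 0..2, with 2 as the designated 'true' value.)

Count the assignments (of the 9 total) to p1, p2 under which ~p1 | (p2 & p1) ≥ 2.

4

p1 = 0, p2 = 0 ↦ 2  ≥
p1 = 0, p2 = 1 ↦ 2  ≥
p1 = 0, p2 = 2 ↦ 2  ≥
p1 = 1, p2 = 0 ↦ 1  <
p1 = 1, p2 = 1 ↦ 1  <
p1 = 1, p2 = 2 ↦ 1  <
p1 = 2, p2 = 0 ↦ 0  <
p1 = 2, p2 = 1 ↦ 1  <
p1 = 2, p2 = 2 ↦ 2  ≥
So 4 of the 9 assignments meet the threshold.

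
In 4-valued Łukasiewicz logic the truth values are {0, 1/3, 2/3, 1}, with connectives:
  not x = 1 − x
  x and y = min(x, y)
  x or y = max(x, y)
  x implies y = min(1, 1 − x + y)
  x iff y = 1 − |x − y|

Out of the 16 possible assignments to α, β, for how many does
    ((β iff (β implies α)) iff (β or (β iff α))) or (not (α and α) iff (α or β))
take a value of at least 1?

8

α = 0, β = 0 ↦ 0  <
α = 0, β = 1/3 ↦ 1  ≥
α = 0, β = 2/3 ↦ 1  ≥
α = 0, β = 1 ↦ 1  ≥
α = 1/3, β = 0 ↦ 2/3  <
α = 1/3, β = 1/3 ↦ 2/3  <
α = 1/3, β = 2/3 ↦ 1  ≥
α = 1/3, β = 1 ↦ 2/3  <
α = 2/3, β = 0 ↦ 2/3  <
α = 2/3, β = 1/3 ↦ 2/3  <
α = 2/3, β = 2/3 ↦ 2/3  <
α = 2/3, β = 1 ↦ 2/3  <
α = 1, β = 0 ↦ 1  ≥
α = 1, β = 1/3 ↦ 1  ≥
α = 1, β = 2/3 ↦ 1  ≥
α = 1, β = 1 ↦ 1  ≥
So 8 of the 16 assignments meet the threshold.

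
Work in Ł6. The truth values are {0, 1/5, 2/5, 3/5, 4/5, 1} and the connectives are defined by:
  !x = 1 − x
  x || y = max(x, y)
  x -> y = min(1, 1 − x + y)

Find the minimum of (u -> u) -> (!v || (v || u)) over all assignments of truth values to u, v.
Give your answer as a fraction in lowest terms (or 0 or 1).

3/5

Take u = 0, v = 2/5:
u -> u = 0 -> 0 = 1
!v = !2/5 = 3/5
v || u = 2/5 || 0 = 2/5
!v || (v || u) = 3/5 || 2/5 = 3/5
(u -> u) -> (!v || (v || u)) = 1 -> 3/5 = 3/5
No assignment yields a value below 3/5, so this is the minimum.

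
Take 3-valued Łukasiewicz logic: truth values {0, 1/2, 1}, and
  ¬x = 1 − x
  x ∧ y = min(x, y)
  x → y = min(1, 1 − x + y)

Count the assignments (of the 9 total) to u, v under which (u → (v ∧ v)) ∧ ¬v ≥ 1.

u = 0, v = 0 ↦ 1  ≥
u = 0, v = 1/2 ↦ 1/2  <
u = 0, v = 1 ↦ 0  <
u = 1/2, v = 0 ↦ 1/2  <
u = 1/2, v = 1/2 ↦ 1/2  <
u = 1/2, v = 1 ↦ 0  <
u = 1, v = 0 ↦ 0  <
u = 1, v = 1/2 ↦ 1/2  <
u = 1, v = 1 ↦ 0  <
So 1 of the 9 assignments meets the threshold.

1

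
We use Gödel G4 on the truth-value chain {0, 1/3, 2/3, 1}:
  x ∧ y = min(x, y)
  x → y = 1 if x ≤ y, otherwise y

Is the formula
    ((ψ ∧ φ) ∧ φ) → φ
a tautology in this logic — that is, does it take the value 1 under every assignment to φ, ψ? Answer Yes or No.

φ = 0, ψ = 0 ↦ 1
φ = 0, ψ = 1/3 ↦ 1
φ = 0, ψ = 2/3 ↦ 1
φ = 0, ψ = 1 ↦ 1
φ = 1/3, ψ = 0 ↦ 1
φ = 1/3, ψ = 1/3 ↦ 1
φ = 1/3, ψ = 2/3 ↦ 1
φ = 1/3, ψ = 1 ↦ 1
φ = 2/3, ψ = 0 ↦ 1
φ = 2/3, ψ = 1/3 ↦ 1
φ = 2/3, ψ = 2/3 ↦ 1
φ = 2/3, ψ = 1 ↦ 1
φ = 1, ψ = 0 ↦ 1
φ = 1, ψ = 1/3 ↦ 1
φ = 1, ψ = 2/3 ↦ 1
φ = 1, ψ = 1 ↦ 1
Every assignment gives a value ≥ 1.

Yes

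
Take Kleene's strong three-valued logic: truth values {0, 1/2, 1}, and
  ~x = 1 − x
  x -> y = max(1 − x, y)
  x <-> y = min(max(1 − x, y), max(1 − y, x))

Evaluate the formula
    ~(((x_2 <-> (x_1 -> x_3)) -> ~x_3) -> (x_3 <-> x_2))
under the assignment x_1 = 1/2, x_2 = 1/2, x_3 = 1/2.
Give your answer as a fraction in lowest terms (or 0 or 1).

1/2

x_1 -> x_3 = 1/2 -> 1/2 = 1/2
x_2 <-> (x_1 -> x_3) = 1/2 <-> 1/2 = 1/2
~x_3 = ~1/2 = 1/2
(x_2 <-> (x_1 -> x_3)) -> ~x_3 = 1/2 -> 1/2 = 1/2
x_3 <-> x_2 = 1/2 <-> 1/2 = 1/2
((x_2 <-> (x_1 -> x_3)) -> ~x_3) -> (x_3 <-> x_2) = 1/2 -> 1/2 = 1/2
~(((x_2 <-> (x_1 -> x_3)) -> ~x_3) -> (x_3 <-> x_2)) = ~1/2 = 1/2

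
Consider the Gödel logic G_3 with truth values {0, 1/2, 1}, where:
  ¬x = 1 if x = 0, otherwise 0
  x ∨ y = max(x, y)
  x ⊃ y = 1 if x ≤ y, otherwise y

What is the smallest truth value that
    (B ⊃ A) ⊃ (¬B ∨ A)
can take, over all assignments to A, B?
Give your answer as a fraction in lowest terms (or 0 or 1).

Take A = 1/2, B = 1/2:
B ⊃ A = 1/2 ⊃ 1/2 = 1
¬B = ¬1/2 = 0
¬B ∨ A = 0 ∨ 1/2 = 1/2
(B ⊃ A) ⊃ (¬B ∨ A) = 1 ⊃ 1/2 = 1/2
No assignment yields a value below 1/2, so this is the minimum.

1/2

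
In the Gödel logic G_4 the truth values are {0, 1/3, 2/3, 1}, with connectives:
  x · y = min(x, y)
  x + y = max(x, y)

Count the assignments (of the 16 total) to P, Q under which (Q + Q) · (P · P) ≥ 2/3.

P = 0, Q = 0 ↦ 0  <
P = 0, Q = 1/3 ↦ 0  <
P = 0, Q = 2/3 ↦ 0  <
P = 0, Q = 1 ↦ 0  <
P = 1/3, Q = 0 ↦ 0  <
P = 1/3, Q = 1/3 ↦ 1/3  <
P = 1/3, Q = 2/3 ↦ 1/3  <
P = 1/3, Q = 1 ↦ 1/3  <
P = 2/3, Q = 0 ↦ 0  <
P = 2/3, Q = 1/3 ↦ 1/3  <
P = 2/3, Q = 2/3 ↦ 2/3  ≥
P = 2/3, Q = 1 ↦ 2/3  ≥
P = 1, Q = 0 ↦ 0  <
P = 1, Q = 1/3 ↦ 1/3  <
P = 1, Q = 2/3 ↦ 2/3  ≥
P = 1, Q = 1 ↦ 1  ≥
So 4 of the 16 assignments meet the threshold.

4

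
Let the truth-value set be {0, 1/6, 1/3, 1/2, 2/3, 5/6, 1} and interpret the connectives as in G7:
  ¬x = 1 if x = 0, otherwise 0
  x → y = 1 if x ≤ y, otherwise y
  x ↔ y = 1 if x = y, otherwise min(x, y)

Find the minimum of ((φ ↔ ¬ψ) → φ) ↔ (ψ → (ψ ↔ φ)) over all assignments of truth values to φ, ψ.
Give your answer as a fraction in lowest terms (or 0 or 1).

Take φ = 1/6, ψ = 1/3:
¬ψ = ¬1/3 = 0
φ ↔ ¬ψ = 1/6 ↔ 0 = 0
(φ ↔ ¬ψ) → φ = 0 → 1/6 = 1
ψ ↔ φ = 1/3 ↔ 1/6 = 1/6
ψ → (ψ ↔ φ) = 1/3 → 1/6 = 1/6
((φ ↔ ¬ψ) → φ) ↔ (ψ → (ψ ↔ φ)) = 1 ↔ 1/6 = 1/6
No assignment yields a value below 1/6, so this is the minimum.

1/6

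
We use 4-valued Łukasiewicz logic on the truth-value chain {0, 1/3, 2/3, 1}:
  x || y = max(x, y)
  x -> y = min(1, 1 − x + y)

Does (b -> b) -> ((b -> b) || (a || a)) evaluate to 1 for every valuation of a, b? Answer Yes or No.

Yes

a = 0, b = 0 ↦ 1
a = 0, b = 1/3 ↦ 1
a = 0, b = 2/3 ↦ 1
a = 0, b = 1 ↦ 1
a = 1/3, b = 0 ↦ 1
a = 1/3, b = 1/3 ↦ 1
a = 1/3, b = 2/3 ↦ 1
a = 1/3, b = 1 ↦ 1
a = 2/3, b = 0 ↦ 1
a = 2/3, b = 1/3 ↦ 1
a = 2/3, b = 2/3 ↦ 1
a = 2/3, b = 1 ↦ 1
a = 1, b = 0 ↦ 1
a = 1, b = 1/3 ↦ 1
a = 1, b = 2/3 ↦ 1
a = 1, b = 1 ↦ 1
Every assignment gives a value ≥ 1.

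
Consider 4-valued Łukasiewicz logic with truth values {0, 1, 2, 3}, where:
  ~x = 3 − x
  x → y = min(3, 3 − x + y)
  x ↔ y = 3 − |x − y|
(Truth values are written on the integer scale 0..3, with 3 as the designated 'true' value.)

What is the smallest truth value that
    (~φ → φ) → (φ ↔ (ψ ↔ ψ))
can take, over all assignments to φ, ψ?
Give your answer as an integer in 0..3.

Take φ = 1, ψ = 0:
~φ = ~1 = 2
~φ → φ = 2 → 1 = 2
ψ ↔ ψ = 0 ↔ 0 = 3
φ ↔ (ψ ↔ ψ) = 1 ↔ 3 = 1
(~φ → φ) → (φ ↔ (ψ ↔ ψ)) = 2 → 1 = 2
No assignment yields a value below 2, so this is the minimum.

2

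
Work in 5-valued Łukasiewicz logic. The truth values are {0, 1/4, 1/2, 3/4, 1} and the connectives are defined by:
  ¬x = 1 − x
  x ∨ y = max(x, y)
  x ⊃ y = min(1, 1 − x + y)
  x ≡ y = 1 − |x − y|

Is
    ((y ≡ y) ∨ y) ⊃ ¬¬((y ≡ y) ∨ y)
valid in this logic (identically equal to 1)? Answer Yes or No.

y = 0 ↦ 1
y = 1/4 ↦ 1
y = 1/2 ↦ 1
y = 3/4 ↦ 1
y = 1 ↦ 1
Every assignment gives a value ≥ 1.

Yes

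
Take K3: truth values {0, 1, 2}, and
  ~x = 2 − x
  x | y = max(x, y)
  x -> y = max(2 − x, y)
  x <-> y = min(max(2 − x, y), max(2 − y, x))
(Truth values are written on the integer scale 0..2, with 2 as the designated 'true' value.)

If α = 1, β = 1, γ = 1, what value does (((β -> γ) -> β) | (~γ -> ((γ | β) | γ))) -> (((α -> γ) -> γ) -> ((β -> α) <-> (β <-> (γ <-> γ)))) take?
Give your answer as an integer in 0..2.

β -> γ = 1 -> 1 = 1
(β -> γ) -> β = 1 -> 1 = 1
~γ = ~1 = 1
γ | β = 1 | 1 = 1
(γ | β) | γ = 1 | 1 = 1
~γ -> ((γ | β) | γ) = 1 -> 1 = 1
((β -> γ) -> β) | (~γ -> ((γ | β) | γ)) = 1 | 1 = 1
α -> γ = 1 -> 1 = 1
(α -> γ) -> γ = 1 -> 1 = 1
β -> α = 1 -> 1 = 1
γ <-> γ = 1 <-> 1 = 1
β <-> (γ <-> γ) = 1 <-> 1 = 1
(β -> α) <-> (β <-> (γ <-> γ)) = 1 <-> 1 = 1
((α -> γ) -> γ) -> ((β -> α) <-> (β <-> (γ <-> γ))) = 1 -> 1 = 1
(((β -> γ) -> β) | (~γ -> ((γ | β) | γ))) -> (((α -> γ) -> γ) -> ((β -> α) <-> (β <-> (γ <-> γ)))) = 1 -> 1 = 1

1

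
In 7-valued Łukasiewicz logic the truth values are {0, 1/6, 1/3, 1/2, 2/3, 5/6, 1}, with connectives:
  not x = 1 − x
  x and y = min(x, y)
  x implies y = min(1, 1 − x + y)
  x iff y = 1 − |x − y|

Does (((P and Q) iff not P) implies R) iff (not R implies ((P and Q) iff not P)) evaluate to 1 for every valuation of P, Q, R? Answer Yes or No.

No

Counterexample: take P = 0, Q = 0, R = 0.
P and Q = 0 and 0 = 0
not P = not 0 = 1
(P and Q) iff not P = 0 iff 1 = 0
((P and Q) iff not P) implies R = 0 implies 0 = 1
not R = not 0 = 1
P and Q = 0 and 0 = 0
not P = not 0 = 1
(P and Q) iff not P = 0 iff 1 = 0
not R implies ((P and Q) iff not P) = 1 implies 0 = 0
(((P and Q) iff not P) implies R) iff (not R implies ((P and Q) iff not P)) = 1 iff 0 = 0
This gives 0 ≠ 1.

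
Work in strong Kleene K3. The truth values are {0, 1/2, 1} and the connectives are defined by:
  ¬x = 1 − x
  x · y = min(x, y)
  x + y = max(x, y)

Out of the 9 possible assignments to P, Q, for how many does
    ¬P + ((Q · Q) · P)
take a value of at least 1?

P = 0, Q = 0 ↦ 1  ≥
P = 0, Q = 1/2 ↦ 1  ≥
P = 0, Q = 1 ↦ 1  ≥
P = 1/2, Q = 0 ↦ 1/2  <
P = 1/2, Q = 1/2 ↦ 1/2  <
P = 1/2, Q = 1 ↦ 1/2  <
P = 1, Q = 0 ↦ 0  <
P = 1, Q = 1/2 ↦ 1/2  <
P = 1, Q = 1 ↦ 1  ≥
So 4 of the 9 assignments meet the threshold.

4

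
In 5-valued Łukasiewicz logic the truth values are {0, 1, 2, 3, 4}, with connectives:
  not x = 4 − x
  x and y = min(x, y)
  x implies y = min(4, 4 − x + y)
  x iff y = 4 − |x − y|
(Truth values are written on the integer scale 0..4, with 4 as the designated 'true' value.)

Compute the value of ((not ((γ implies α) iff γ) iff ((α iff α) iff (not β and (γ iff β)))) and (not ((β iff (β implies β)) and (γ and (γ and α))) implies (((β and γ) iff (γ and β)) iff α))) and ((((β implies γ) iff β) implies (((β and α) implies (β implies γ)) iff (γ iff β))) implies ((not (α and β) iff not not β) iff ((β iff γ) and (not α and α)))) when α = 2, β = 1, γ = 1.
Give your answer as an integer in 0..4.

3

γ implies α = 1 implies 2 = 4
(γ implies α) iff γ = 4 iff 1 = 1
not ((γ implies α) iff γ) = not 1 = 3
α iff α = 2 iff 2 = 4
not β = not 1 = 3
γ iff β = 1 iff 1 = 4
not β and (γ iff β) = 3 and 4 = 3
(α iff α) iff (not β and (γ iff β)) = 4 iff 3 = 3
not ((γ implies α) iff γ) iff ((α iff α) iff (not β and (γ iff β))) = 3 iff 3 = 4
β implies β = 1 implies 1 = 4
β iff (β implies β) = 1 iff 4 = 1
γ and α = 1 and 2 = 1
γ and (γ and α) = 1 and 1 = 1
(β iff (β implies β)) and (γ and (γ and α)) = 1 and 1 = 1
not ((β iff (β implies β)) and (γ and (γ and α))) = not 1 = 3
β and γ = 1 and 1 = 1
γ and β = 1 and 1 = 1
(β and γ) iff (γ and β) = 1 iff 1 = 4
((β and γ) iff (γ and β)) iff α = 4 iff 2 = 2
not ((β iff (β implies β)) and (γ and (γ and α))) implies (((β and γ) iff (γ and β)) iff α) = 3 implies 2 = 3
(not ((γ implies α) iff γ) iff ((α iff α) iff (not β and (γ iff β)))) and (not ((β iff (β implies β)) and (γ and (γ and α))) implies (((β and γ) iff (γ and β)) iff α)) = 4 and 3 = 3
β implies γ = 1 implies 1 = 4
(β implies γ) iff β = 4 iff 1 = 1
β and α = 1 and 2 = 1
β implies γ = 1 implies 1 = 4
(β and α) implies (β implies γ) = 1 implies 4 = 4
γ iff β = 1 iff 1 = 4
((β and α) implies (β implies γ)) iff (γ iff β) = 4 iff 4 = 4
((β implies γ) iff β) implies (((β and α) implies (β implies γ)) iff (γ iff β)) = 1 implies 4 = 4
α and β = 2 and 1 = 1
not (α and β) = not 1 = 3
not β = not 1 = 3
not not β = not 3 = 1
not (α and β) iff not not β = 3 iff 1 = 2
β iff γ = 1 iff 1 = 4
not α = not 2 = 2
not α and α = 2 and 2 = 2
(β iff γ) and (not α and α) = 4 and 2 = 2
(not (α and β) iff not not β) iff ((β iff γ) and (not α and α)) = 2 iff 2 = 4
(((β implies γ) iff β) implies (((β and α) implies (β implies γ)) iff (γ iff β))) implies ((not (α and β) iff not not β) iff ((β iff γ) and (not α and α))) = 4 implies 4 = 4
((not ((γ implies α) iff γ) iff ((α iff α) iff (not β and (γ iff β)))) and (not ((β iff (β implies β)) and (γ and (γ and α))) implies (((β and γ) iff (γ and β)) iff α))) and ((((β implies γ) iff β) implies (((β and α) implies (β implies γ)) iff (γ iff β))) implies ((not (α and β) iff not not β) iff ((β iff γ) and (not α and α)))) = 3 and 4 = 3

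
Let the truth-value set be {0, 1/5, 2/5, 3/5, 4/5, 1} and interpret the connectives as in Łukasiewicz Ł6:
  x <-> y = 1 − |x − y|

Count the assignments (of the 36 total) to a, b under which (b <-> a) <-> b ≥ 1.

value 1: 8 assignments (counts)
value 4/5: 10 assignments
value 3/5: 7 assignments
value 2/5: 6 assignments
value 1/5: 3 assignments
value 0: 2 assignments
So 8 of the 36 assignments meet the threshold.

8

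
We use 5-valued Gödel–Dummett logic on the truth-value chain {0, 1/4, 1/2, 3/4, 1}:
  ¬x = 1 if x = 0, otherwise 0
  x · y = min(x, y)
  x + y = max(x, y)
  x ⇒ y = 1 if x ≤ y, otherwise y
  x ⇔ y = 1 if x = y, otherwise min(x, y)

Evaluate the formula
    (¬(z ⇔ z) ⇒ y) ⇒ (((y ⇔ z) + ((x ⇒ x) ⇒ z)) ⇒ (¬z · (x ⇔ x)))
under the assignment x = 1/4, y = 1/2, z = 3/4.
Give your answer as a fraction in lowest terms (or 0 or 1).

0

z ⇔ z = 3/4 ⇔ 3/4 = 1
¬(z ⇔ z) = ¬1 = 0
¬(z ⇔ z) ⇒ y = 0 ⇒ 1/2 = 1
y ⇔ z = 1/2 ⇔ 3/4 = 1/2
x ⇒ x = 1/4 ⇒ 1/4 = 1
(x ⇒ x) ⇒ z = 1 ⇒ 3/4 = 3/4
(y ⇔ z) + ((x ⇒ x) ⇒ z) = 1/2 + 3/4 = 3/4
¬z = ¬3/4 = 0
x ⇔ x = 1/4 ⇔ 1/4 = 1
¬z · (x ⇔ x) = 0 · 1 = 0
((y ⇔ z) + ((x ⇒ x) ⇒ z)) ⇒ (¬z · (x ⇔ x)) = 3/4 ⇒ 0 = 0
(¬(z ⇔ z) ⇒ y) ⇒ (((y ⇔ z) + ((x ⇒ x) ⇒ z)) ⇒ (¬z · (x ⇔ x))) = 1 ⇒ 0 = 0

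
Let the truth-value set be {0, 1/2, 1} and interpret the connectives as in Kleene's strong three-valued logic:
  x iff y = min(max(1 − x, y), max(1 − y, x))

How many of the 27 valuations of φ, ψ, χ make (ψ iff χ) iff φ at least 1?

value 1: 4 assignments (counts)
value 1/2: 19 assignments
value 0: 4 assignments
So 4 of the 27 assignments meet the threshold.

4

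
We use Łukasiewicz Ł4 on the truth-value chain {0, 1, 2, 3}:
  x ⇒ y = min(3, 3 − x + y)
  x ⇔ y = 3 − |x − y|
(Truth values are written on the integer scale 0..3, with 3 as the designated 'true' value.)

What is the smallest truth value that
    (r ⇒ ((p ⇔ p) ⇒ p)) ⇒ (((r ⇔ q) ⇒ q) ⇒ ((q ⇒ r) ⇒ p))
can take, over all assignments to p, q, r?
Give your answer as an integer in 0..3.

2

Take p = 0, q = 1, r = 0:
p ⇔ p = 0 ⇔ 0 = 3
(p ⇔ p) ⇒ p = 3 ⇒ 0 = 0
r ⇒ ((p ⇔ p) ⇒ p) = 0 ⇒ 0 = 3
r ⇔ q = 0 ⇔ 1 = 2
(r ⇔ q) ⇒ q = 2 ⇒ 1 = 2
q ⇒ r = 1 ⇒ 0 = 2
(q ⇒ r) ⇒ p = 2 ⇒ 0 = 1
((r ⇔ q) ⇒ q) ⇒ ((q ⇒ r) ⇒ p) = 2 ⇒ 1 = 2
(r ⇒ ((p ⇔ p) ⇒ p)) ⇒ (((r ⇔ q) ⇒ q) ⇒ ((q ⇒ r) ⇒ p)) = 3 ⇒ 2 = 2
No assignment yields a value below 2, so this is the minimum.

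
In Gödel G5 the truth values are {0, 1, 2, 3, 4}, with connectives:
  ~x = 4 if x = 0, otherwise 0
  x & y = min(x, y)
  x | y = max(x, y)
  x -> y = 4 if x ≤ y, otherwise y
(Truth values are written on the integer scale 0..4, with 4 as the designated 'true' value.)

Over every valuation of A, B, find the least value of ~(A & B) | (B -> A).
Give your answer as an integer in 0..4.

1

Take A = 1, B = 2:
A & B = 1 & 2 = 1
~(A & B) = ~1 = 0
B -> A = 2 -> 1 = 1
~(A & B) | (B -> A) = 0 | 1 = 1
No assignment yields a value below 1, so this is the minimum.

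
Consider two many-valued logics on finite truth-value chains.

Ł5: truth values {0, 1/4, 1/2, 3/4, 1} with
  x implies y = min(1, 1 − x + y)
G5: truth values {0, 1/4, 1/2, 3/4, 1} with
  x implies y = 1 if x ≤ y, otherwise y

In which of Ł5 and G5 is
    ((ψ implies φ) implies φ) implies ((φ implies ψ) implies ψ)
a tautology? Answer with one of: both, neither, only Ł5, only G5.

In Ł5: every assignment gives 1 — tautology.
In G5: at φ = 0, ψ = 1/4 the value is 1/4 — not a tautology.

only Ł5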